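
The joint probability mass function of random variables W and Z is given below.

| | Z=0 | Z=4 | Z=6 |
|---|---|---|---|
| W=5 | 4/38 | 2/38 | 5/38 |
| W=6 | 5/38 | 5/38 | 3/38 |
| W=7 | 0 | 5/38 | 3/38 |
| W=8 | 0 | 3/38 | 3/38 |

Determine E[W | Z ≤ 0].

P(Z ≤ 0) = 9/38.
Σ W·P over the event = 5·(4/38) + 6·(5/38) = 25/19.
E[W | Z ≤ 0] = (25/19) / (9/38) = 50/9.

50/9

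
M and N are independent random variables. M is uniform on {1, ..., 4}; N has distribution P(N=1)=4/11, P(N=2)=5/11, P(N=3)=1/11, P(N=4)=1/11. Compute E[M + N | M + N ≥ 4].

159/31

P(M + N ≥ 4) = 31/44.
Summing (M+N)·P(x,y) over outcomes with M + N ≥ 4 gives 159/44.
E[M + N | M + N ≥ 4] = (159/44) / (31/44) = 159/31.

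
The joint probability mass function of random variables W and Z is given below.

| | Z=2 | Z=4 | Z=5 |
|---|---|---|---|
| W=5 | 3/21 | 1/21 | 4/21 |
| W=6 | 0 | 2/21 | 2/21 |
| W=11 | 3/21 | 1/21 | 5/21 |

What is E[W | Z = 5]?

P(Z = 5) = 11/21.
Σ W·P over the event = 5·(4/21) + 6·(2/21) + 11·(5/21) = 29/7.
E[W | Z = 5] = (29/7) / (11/21) = 87/11.

87/11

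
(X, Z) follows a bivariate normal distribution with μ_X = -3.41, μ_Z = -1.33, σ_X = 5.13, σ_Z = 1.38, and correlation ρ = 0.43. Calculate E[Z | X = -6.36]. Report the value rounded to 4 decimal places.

E[Z | X=x] = μ_Z + ρ(σ_Z/σ_X)(x − μ_X) for jointly normal variables.
E[Z | X=-6.36] = -1.33 + (0.43)·(1.38/5.13)·(-6.36 − (-3.41)) = -1.33 + (0.11567)·(-2.95) = -1.6712.

-1.6712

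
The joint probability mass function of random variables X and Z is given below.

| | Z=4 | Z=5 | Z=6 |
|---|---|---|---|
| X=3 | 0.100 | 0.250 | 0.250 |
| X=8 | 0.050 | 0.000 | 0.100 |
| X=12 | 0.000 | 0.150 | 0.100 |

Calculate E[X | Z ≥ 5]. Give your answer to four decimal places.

P(Z ≥ 5) = 0.850.
Summing X·P(X=x,Z=y) over the conditioning event gives 5.300.
E[X | Z ≥ 5] = (5.300) / (0.850) = 6.2353.

6.2353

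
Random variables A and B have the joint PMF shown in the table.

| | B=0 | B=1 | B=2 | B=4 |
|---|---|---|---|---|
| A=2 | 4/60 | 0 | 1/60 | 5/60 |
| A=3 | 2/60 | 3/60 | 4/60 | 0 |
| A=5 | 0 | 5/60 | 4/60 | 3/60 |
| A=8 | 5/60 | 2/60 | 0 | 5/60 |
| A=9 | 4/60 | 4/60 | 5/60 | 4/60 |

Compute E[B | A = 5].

25/12

P(A = 5) = 1/5.
Σ B·P over the event = 1·(5/60) + 2·(4/60) + 4·(3/60) = 5/12.
E[B | A = 5] = (5/12) / (1/5) = 25/12.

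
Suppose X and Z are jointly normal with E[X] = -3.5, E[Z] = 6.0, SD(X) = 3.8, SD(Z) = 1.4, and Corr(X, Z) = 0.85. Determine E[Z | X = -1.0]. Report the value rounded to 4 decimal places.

E[Z | X=x] = μ_Z + ρ(σ_Z/σ_X)(x − μ_X) for jointly normal variables.
E[Z | X=-1.0] = 6.0 + (0.85)·(1.4/3.8)·(-1.0 − (-3.5)) = 6.0 + (0.31316)·(2.5) = 6.7829.

6.7829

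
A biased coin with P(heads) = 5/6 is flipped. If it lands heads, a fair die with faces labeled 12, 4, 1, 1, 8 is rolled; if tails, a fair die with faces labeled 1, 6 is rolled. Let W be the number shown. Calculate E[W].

E[W | heads] = (12+4+1+1+8)/5 = 26/5.
E[W | tails] = (1+6)/2 = 7/2.
E[W] = (5/6)·(26/5) + (1/6)·(7/2) = 59/12.

59/12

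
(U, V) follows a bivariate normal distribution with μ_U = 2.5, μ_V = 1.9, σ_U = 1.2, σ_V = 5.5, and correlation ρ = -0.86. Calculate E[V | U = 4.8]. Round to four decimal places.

-7.1658

E[V | U=x] = μ_V + ρ(σ_V/σ_U)(x − μ_U) for jointly normal variables.
E[V | U=4.8] = 1.9 + (-0.86)·(5.5/1.2)·(4.8 − (2.5)) = 1.9 + (-3.94167)·(2.3) = -7.1658.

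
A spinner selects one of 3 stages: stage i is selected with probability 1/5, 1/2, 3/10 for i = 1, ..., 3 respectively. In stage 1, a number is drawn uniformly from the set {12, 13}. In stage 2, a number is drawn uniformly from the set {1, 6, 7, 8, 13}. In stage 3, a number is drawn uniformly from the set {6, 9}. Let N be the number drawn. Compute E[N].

E[N | stage 1] = (12+13)/2 = 25/2.
E[N | stage 2] = (1+6+7+8+13)/5 = 7.
E[N | stage 3] = (6+9)/2 = 15/2.
By the law of total expectation,
E[N] = (1/5)·(25/2) + (1/2)·(7) + (3/10)·(15/2) = 33/4.

33/4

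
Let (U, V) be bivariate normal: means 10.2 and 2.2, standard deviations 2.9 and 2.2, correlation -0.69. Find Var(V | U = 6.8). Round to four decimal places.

2.5357

The conditional variance in a bivariate normal is σ_V²(1 − ρ²), independent of x.
Var(V | U=6.8) = (2.2)²·(1 − (-0.69)²) = 4.84·0.5239 = 2.5357.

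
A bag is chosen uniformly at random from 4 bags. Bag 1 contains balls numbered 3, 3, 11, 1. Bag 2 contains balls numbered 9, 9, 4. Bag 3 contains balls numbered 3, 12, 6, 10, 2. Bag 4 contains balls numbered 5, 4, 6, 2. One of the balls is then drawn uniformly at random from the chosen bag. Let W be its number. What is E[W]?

1361/240

E[W | bag 1] = (3+3+11+1)/4 = 9/2.
E[W | bag 2] = (9+9+4)/3 = 22/3.
E[W | bag 3] = (3+12+6+10+2)/5 = 33/5.
E[W | bag 4] = (5+4+6+2)/4 = 17/4.
E[W] = (1/4)·(9/2) + (1/4)·(22/3) + (1/4)·(33/5) + (1/4)·(17/4) = 1361/240.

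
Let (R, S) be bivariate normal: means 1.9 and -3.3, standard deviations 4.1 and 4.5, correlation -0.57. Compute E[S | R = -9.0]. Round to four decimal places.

3.5191

For a bivariate normal, E[S | R=x] = μ_S + ρ·(σ_S/σ_R)·(x − μ_R).
E[S | R=-9.0] = -3.3 + (-0.57)·(4.5/4.1)·(-9.0 − (1.9)) = -3.3 + (-0.62561)·(-10.9) = 3.5191.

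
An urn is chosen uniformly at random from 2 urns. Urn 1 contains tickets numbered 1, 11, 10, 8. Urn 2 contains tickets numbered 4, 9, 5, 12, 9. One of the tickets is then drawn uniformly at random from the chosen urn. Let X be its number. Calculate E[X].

153/20

E[X | urn 1] = (1+11+10+8)/4 = 15/2.
E[X | urn 2] = (4+9+5+12+9)/5 = 39/5.
E[X] = (1/2)·(15/2) + (1/2)·(39/5) = 153/20.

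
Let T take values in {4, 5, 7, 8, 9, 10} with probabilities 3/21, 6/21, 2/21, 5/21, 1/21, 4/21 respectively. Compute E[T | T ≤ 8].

P(T ≤ 8) = 16/21.
Σ over the event: 4·1/7 + 5·2/7 + 7·2/21 + 8·5/21 = 32/7.
E[T | T ≤ 8] = (32/7) / (16/21) = 6.

6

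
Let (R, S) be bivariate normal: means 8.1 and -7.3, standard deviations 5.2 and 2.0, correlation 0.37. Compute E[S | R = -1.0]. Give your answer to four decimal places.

For a bivariate normal, E[S | R=x] = μ_S + ρ·(σ_S/σ_R)·(x − μ_R).
E[S | R=-1.0] = -7.3 + (0.37)·(2.0/5.2)·(-1.0 − (8.1)) = -7.3 + (0.14231)·(-9.1) = -8.5950.

-8.5950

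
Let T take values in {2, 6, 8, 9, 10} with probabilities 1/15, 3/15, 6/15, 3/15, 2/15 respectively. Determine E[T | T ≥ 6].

113/14

P(T ≥ 6) = 14/15.
Σ over the event: 6·1/5 + 8·2/5 + 9·1/5 + 10·2/15 = 113/15.
E[T | T ≥ 6] = (113/15) / (14/15) = 113/14.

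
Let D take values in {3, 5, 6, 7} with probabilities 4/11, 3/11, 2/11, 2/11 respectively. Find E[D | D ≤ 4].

P(D ≤ 4) = 4/11.
Σ over the event: 3·4/11 = 12/11.
E[D | D ≤ 4] = (12/11) / (4/11) = 3.

3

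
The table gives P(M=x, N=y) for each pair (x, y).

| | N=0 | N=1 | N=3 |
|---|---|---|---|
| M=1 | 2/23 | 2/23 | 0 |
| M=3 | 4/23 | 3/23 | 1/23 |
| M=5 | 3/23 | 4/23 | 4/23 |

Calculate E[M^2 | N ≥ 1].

17

P(N ≥ 1) = 14/23.
Σ M^2·P over the event = 1·(2/23) + 9·(3/23) + 9·(1/23) + 25·(4/23) + 25·(4/23) = 238/23.
E[M^2 | N ≥ 1] = (238/23) / (14/23) = 17.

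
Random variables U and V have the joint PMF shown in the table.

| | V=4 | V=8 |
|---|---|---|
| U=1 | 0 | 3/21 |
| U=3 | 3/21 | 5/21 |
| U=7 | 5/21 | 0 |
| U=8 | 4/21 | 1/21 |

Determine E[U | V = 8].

26/9

P(V = 8) = 3/7.
Σ U·P over the event = 1·(3/21) + 3·(5/21) + 8·(1/21) = 26/21.
E[U | V = 8] = (26/21) / (3/7) = 26/9.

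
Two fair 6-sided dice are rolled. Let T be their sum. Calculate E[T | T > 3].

244/33

P(T > 3) = 11/12.
E[T | T > 3] = (61/9) / (11/12) = 244/33.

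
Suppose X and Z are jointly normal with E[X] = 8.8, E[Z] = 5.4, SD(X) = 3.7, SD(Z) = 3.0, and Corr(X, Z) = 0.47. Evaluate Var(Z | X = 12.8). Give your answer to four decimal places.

For a bivariate normal, Var(Z | X=x) = σ_Z²(1 − ρ²).
Var(Z | X=12.8) = (3.0)²·(1 − (0.47)²) = 9·0.7791 = 7.0119.

7.0119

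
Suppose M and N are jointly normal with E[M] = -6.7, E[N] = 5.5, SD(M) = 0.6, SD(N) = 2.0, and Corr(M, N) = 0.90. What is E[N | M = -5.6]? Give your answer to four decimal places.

8.8000

The regression of N on M has slope ρ·σ_N/σ_M and passes through (μ_M, μ_N).
E[N | M=-5.6] = 5.5 + (0.90)·(2.0/0.6)·(-5.6 − (-6.7)) = 5.5 + (3)·(1.1) = 8.8000.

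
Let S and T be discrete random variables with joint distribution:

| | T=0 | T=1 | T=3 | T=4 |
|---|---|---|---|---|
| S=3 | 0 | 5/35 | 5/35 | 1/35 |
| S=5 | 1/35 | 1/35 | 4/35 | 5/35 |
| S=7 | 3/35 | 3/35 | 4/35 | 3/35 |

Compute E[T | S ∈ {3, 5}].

57/22

P(S ∈ {3, 5}) = 22/35.
Σ T·P over the event = 1·(5/35) + 3·(5/35) + 4·(1/35) + 0·(1/35) + 1·(1/35) + 3·(4/35) + 4·(5/35) = 57/35.
E[T | S ∈ {3, 5}] = (57/35) / (22/35) = 57/22.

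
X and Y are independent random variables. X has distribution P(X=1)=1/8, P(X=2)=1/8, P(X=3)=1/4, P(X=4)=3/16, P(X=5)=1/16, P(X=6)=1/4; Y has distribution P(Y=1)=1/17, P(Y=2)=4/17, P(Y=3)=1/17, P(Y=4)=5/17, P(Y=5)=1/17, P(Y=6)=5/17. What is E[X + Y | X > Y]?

733/99

P(X > Y) = 99/272.
Summing (X+Y)·P(x,y) over outcomes with X > Y gives 733/272.
E[X + Y | X > Y] = (733/272) / (99/272) = 733/99.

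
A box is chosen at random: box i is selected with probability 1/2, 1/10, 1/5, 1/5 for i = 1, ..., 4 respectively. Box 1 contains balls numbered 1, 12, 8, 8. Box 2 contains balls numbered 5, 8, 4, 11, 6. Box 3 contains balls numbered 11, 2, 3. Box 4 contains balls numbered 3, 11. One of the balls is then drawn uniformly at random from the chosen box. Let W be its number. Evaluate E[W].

E[W | box 1] = (1+12+8+8)/4 = 29/4.
E[W | box 2] = (5+8+4+11+6)/5 = 34/5.
E[W | box 3] = (11+2+3)/3 = 16/3.
E[W | box 4] = (3+11)/2 = 7.
By the law of total expectation,
E[W] = (1/2)·(29/4) + (1/10)·(34/5) + (1/5)·(16/3) + (1/5)·(7) = 4063/600.

4063/600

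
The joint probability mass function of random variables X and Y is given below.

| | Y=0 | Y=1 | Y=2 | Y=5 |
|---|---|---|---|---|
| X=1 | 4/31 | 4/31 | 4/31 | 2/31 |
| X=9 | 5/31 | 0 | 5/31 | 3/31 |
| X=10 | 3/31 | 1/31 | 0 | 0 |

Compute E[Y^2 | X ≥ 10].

P(X ≥ 10) = 4/31.
Σ Y^2·P over the event = 0·(3/31) + 1·(1/31) = 1/31.
E[Y^2 | X ≥ 10] = (1/31) / (4/31) = 1/4.

1/4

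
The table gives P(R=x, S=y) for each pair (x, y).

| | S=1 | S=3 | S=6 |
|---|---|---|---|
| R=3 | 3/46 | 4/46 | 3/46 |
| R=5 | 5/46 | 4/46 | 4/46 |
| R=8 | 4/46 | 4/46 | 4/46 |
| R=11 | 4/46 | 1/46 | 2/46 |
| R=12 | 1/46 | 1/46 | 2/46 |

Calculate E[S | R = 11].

P(R = 11) = 7/46.
Σ S·P over the event = 1·(4/46) + 3·(1/46) + 6·(2/46) = 19/46.
E[S | R = 11] = (19/46) / (7/46) = 19/7.

19/7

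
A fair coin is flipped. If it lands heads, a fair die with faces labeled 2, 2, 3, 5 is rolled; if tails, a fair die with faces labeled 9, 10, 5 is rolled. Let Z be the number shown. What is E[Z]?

11/2

E[Z | heads] = (2+2+3+5)/4 = 3.
E[Z | tails] = (9+10+5)/3 = 8.
E[Z] = (1/2)·(3) + (1/2)·(8) = 11/2.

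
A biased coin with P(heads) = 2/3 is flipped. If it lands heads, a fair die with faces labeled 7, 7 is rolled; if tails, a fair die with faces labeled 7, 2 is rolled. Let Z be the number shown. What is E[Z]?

E[Z | heads] = (7+7)/2 = 7.
E[Z | tails] = (7+2)/2 = 9/2.
By the law of total expectation,
E[Z] = (2/3)·(7) + (1/3)·(9/2) = 37/6.

37/6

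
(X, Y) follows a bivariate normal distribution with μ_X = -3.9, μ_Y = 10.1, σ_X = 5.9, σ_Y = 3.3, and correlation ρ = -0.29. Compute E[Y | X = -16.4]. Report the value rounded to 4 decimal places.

E[Y | X=x] = μ_Y + ρ(σ_Y/σ_X)(x − μ_X) for jointly normal variables.
E[Y | X=-16.4] = 10.1 + (-0.29)·(3.3/5.9)·(-16.4 − (-3.9)) = 10.1 + (-0.1622)·(-12.5) = 12.1275.

12.1275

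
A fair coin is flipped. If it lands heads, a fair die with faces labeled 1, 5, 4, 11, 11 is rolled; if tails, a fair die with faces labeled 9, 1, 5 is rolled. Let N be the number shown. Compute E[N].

57/10

E[N | heads] = (1+5+4+11+11)/5 = 32/5.
E[N | tails] = (9+1+5)/3 = 5.
E[N] = (1/2)·(32/5) + (1/2)·(5) = 57/10.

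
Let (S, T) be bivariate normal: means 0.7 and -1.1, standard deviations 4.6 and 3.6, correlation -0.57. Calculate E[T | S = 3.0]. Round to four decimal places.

-2.1260

For a bivariate normal, E[T | S=x] = μ_T + ρ·(σ_T/σ_S)·(x − μ_S).
E[T | S=3.0] = -1.1 + (-0.57)·(3.6/4.6)·(3.0 − (0.7)) = -1.1 + (-0.44609)·(2.3) = -2.1260.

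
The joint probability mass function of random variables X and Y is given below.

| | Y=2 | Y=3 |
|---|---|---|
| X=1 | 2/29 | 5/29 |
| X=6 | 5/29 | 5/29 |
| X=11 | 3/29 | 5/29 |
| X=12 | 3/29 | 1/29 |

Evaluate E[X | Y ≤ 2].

P(Y ≤ 2) = 13/29.
Summing X·P(X=x,Y=y) over the conditioning event gives 101/29.
E[X | Y ≤ 2] = (101/29) / (13/29) = 101/13.

101/13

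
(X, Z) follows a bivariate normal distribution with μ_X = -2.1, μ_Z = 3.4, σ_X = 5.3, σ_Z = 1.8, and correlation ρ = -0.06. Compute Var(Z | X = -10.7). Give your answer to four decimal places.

3.2283

For a bivariate normal, Var(Z | X=x) = σ_Z²(1 − ρ²).
Var(Z | X=-10.7) = (1.8)²·(1 − (-0.06)²) = 3.24·0.9964 = 3.2283.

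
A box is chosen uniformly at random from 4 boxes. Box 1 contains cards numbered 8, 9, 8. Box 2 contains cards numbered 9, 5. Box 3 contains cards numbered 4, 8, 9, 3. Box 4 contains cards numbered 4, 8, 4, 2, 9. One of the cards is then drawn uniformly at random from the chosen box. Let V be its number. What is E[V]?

E[V | box 1] = (8+9+8)/3 = 25/3.
E[V | box 2] = (9+5)/2 = 7.
E[V | box 3] = (4+8+9+3)/4 = 6.
E[V | box 4] = (4+8+4+2+9)/5 = 27/5.
By the law of total expectation,
E[V] = (1/4)·(25/3) + (1/4)·(7) + (1/4)·(6) + (1/4)·(27/5) = 401/60.

401/60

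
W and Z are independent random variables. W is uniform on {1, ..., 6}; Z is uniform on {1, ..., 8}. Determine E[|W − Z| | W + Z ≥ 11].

Outcomes with W + Z ≥ 11: (3,8), (4,7), (4,8), (5,6), (5,7), (5,8), (6,5), (6,6), (6,7), (6,8), each with probability 1/48.
E[|W − Z| | W + Z ≥ 11] = (5 + 3 + 4 + 1 + 2 + 3 + 1 + 0 + 1 + 2) / 10 = 11/5.

11/5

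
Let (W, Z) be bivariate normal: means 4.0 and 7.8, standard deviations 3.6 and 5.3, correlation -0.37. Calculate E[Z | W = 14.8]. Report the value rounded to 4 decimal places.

E[Z | W=x] = μ_Z + ρ(σ_Z/σ_W)(x − μ_W) for jointly normal variables.
E[Z | W=14.8] = 7.8 + (-0.37)·(5.3/3.6)·(14.8 − (4.0)) = 7.8 + (-0.54472)·(10.8) = 1.9170.

1.9170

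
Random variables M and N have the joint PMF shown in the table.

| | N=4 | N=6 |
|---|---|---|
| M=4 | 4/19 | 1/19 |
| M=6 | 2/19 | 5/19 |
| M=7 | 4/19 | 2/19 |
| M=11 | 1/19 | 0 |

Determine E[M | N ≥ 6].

P(N ≥ 6) = 8/19.
Summing M·P(M=x,N=y) over the conditioning event gives 48/19.
E[M | N ≥ 6] = (48/19) / (8/19) = 6.

6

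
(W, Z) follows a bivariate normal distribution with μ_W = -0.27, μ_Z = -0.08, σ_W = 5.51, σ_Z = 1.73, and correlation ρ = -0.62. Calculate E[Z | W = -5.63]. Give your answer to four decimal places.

E[Z | W=x] = μ_Z + ρ(σ_Z/σ_W)(x − μ_W) for jointly normal variables.
E[Z | W=-5.63] = -0.08 + (-0.62)·(1.73/5.51)·(-5.63 − (-0.27)) = -0.08 + (-0.19466)·(-5.36) = 0.9634.

0.9634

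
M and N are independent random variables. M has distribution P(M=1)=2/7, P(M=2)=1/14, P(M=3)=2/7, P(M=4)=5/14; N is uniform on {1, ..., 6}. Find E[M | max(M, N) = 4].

P(max(M, N) = 4) = 29/84.
Summing M·P(x,y) over outcomes with max(M, N) = 4 gives 7/6.
E[M | max(M, N) = 4] = (7/6) / (29/84) = 98/29.

98/29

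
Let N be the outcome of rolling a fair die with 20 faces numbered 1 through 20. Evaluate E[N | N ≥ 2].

P(N ≥ 2) = 19/20.
E[N | N ≥ 2] = (209/20) / (19/20) = 11.

11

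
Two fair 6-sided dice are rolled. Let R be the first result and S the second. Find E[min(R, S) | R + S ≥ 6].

3

P(R + S ≥ 6) = 13/18.
Summing min(R,S)·P(x,y) over outcomes with R + S ≥ 6 gives 13/6.
E[min(R, S) | R + S ≥ 6] = (13/6) / (13/18) = 3.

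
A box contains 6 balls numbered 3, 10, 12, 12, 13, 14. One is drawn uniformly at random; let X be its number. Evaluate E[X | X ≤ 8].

P(X ≤ 8) = 1/6.
Σ over the event: 3·1/6 = 1/2.
E[X | X ≤ 8] = (1/2) / (1/6) = 3.

3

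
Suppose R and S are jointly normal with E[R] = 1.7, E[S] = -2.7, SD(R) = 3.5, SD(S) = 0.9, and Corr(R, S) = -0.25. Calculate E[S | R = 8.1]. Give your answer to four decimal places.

E[S | R=x] = μ_S + ρ(σ_S/σ_R)(x − μ_R) for jointly normal variables.
E[S | R=8.1] = -2.7 + (-0.25)·(0.9/3.5)·(8.1 − (1.7)) = -2.7 + (-0.064286)·(6.4) = -3.1114.

-3.1114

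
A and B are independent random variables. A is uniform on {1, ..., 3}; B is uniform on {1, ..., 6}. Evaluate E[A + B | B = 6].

8

P(B = 6) = 1/6.
Summing (A+B)·P(x,y) over outcomes with B = 6 gives 4/3.
E[A + B | B = 6] = (4/3) / (1/6) = 8.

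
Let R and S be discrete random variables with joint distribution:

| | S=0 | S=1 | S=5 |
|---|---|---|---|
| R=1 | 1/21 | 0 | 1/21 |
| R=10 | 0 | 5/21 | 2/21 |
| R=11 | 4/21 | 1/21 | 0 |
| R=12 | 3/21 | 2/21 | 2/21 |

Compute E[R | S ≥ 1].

P(S ≥ 1) = 13/21.
Summing R·P(R=x,S=y) over the conditioning event gives 130/21.
E[R | S ≥ 1] = (130/21) / (13/21) = 10.

10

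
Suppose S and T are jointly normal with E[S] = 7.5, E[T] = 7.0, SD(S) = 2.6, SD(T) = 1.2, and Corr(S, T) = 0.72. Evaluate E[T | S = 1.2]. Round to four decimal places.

For a bivariate normal, E[T | S=x] = μ_T + ρ·(σ_T/σ_S)·(x − μ_S).
E[T | S=1.2] = 7.0 + (0.72)·(1.2/2.6)·(1.2 − (7.5)) = 7.0 + (0.332308)·(-6.3) = 4.9065.

4.9065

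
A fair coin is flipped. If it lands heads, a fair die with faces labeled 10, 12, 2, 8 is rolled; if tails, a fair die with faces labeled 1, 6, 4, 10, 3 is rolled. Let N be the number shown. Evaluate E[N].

32/5

E[N | heads] = (10+12+2+8)/4 = 8.
E[N | tails] = (1+6+4+10+3)/5 = 24/5.
By the law of total expectation,
E[N] = (1/2)·(8) + (1/2)·(24/5) = 32/5.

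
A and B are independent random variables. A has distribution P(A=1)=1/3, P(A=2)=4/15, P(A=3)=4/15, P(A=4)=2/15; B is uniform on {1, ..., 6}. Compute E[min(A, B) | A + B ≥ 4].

39/19

P(A + B ≥ 4) = 38/45.
Summing min(A,B)·P(x,y) over outcomes with A + B ≥ 4 gives 26/15.
E[min(A, B) | A + B ≥ 4] = (26/15) / (38/45) = 39/19.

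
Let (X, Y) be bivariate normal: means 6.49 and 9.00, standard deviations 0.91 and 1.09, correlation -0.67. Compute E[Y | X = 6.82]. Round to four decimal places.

8.7352

E[Y | X=x] = μ_Y + ρ(σ_Y/σ_X)(x − μ_X) for jointly normal variables.
E[Y | X=6.82] = 9.00 + (-0.67)·(1.09/0.91)·(6.82 − (6.49)) = 9.00 + (-0.80253)·(0.33) = 8.7352.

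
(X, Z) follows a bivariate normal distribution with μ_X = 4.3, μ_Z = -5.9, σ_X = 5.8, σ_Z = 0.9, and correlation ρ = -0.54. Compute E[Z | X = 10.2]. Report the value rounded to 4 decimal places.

For a bivariate normal, E[Z | X=x] = μ_Z + ρ·(σ_Z/σ_X)·(x − μ_X).
E[Z | X=10.2] = -5.9 + (-0.54)·(0.9/5.8)·(10.2 − (4.3)) = -5.9 + (-0.083793)·(5.9) = -6.3944.

-6.3944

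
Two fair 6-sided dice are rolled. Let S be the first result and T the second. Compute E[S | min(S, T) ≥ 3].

9/2

P(min(S, T) ≥ 3) = 4/9.
Summing S·P(x,y) over outcomes with min(S, T) ≥ 3 gives 2.
E[S | min(S, T) ≥ 3] = (2) / (4/9) = 9/2.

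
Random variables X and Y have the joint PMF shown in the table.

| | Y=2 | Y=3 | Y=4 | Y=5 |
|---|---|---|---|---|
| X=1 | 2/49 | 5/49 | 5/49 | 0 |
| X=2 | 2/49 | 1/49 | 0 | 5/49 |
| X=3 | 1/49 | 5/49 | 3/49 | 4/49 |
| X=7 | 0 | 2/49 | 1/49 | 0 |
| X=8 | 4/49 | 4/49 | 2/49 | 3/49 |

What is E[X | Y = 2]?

41/9

P(Y = 2) = 9/49.
Σ X·P over the event = 1·(2/49) + 2·(2/49) + 3·(1/49) + 8·(4/49) = 41/49.
E[X | Y = 2] = (41/49) / (9/49) = 41/9.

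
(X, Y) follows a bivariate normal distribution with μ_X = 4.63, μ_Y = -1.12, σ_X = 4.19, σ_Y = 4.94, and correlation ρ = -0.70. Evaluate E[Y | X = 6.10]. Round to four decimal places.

E[Y | X=x] = μ_Y + ρ(σ_Y/σ_X)(x − μ_X) for jointly normal variables.
E[Y | X=6.10] = -1.12 + (-0.70)·(4.94/4.19)·(6.10 − (4.63)) = -1.12 + (-0.8253)·(1.47) = -2.3332.

-2.3332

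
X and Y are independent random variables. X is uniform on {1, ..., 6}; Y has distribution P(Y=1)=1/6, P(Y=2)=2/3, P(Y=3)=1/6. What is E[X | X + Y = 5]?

P(X + Y = 5) = 1/6.
Summing X·P(x,y) over outcomes with X + Y = 5 gives 1/2.
E[X | X + Y = 5] = (1/2) / (1/6) = 3.

3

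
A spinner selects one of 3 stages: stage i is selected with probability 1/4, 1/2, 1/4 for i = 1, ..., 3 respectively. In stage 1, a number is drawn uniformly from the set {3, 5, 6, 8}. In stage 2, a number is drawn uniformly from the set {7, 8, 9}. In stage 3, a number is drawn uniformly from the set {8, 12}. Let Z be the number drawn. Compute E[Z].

E[Z | stage 1] = (3+5+6+8)/4 = 11/2.
E[Z | stage 2] = (7+8+9)/3 = 8.
E[Z | stage 3] = (8+12)/2 = 10.
E[Z] = (1/4)·(11/2) + (1/2)·(8) + (1/4)·(10) = 63/8.

63/8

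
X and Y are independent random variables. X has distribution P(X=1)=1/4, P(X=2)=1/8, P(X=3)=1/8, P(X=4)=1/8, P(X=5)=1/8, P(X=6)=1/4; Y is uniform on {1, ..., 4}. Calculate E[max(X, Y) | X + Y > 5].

P(X + Y > 5) = 9/16.
Summing max(X,Y)·P(x,y) over outcomes with X + Y > 5 gives 91/32.
E[max(X, Y) | X + Y > 5] = (91/32) / (9/16) = 91/18.

91/18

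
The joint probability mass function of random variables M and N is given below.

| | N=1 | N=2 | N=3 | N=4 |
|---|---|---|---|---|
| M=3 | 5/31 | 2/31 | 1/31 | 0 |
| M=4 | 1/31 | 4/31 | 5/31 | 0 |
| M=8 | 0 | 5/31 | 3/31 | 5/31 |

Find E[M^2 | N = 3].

P(N = 3) = 9/31.
Σ M^2·P over the event = 9·(1/31) + 16·(5/31) + 64·(3/31) = 281/31.
E[M^2 | N = 3] = (281/31) / (9/31) = 281/9.

281/9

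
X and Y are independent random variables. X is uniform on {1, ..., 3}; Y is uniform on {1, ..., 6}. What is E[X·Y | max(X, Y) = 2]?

8/3

Outcomes with max(X, Y) = 2: (1,2), (2,1), (2,2), each with probability 1/18.
E[X·Y | max(X, Y) = 2] = (2 + 2 + 4) / 3 = 8/3.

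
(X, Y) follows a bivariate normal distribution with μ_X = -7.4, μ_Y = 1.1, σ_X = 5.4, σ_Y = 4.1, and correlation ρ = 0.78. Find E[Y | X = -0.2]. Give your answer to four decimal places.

E[Y | X=x] = μ_Y + ρ(σ_Y/σ_X)(x − μ_X) for jointly normal variables.
E[Y | X=-0.2] = 1.1 + (0.78)·(4.1/5.4)·(-0.2 − (-7.4)) = 1.1 + (0.59222)·(7.2) = 5.3640.

5.3640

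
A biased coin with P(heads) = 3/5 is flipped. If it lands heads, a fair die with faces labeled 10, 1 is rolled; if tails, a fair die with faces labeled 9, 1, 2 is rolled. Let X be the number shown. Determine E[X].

E[X | heads] = (10+1)/2 = 11/2.
E[X | tails] = (9+1+2)/3 = 4.
By the law of total expectation,
E[X] = (3/5)·(11/2) + (2/5)·(4) = 49/10.

49/10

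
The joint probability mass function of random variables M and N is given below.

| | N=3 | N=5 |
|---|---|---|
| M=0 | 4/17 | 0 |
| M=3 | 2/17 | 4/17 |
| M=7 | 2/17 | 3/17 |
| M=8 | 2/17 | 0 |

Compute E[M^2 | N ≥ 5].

P(N ≥ 5) = 7/17.
Σ M^2·P over the event = 9·(4/17) + 49·(3/17) = 183/17.
E[M^2 | N ≥ 5] = (183/17) / (7/17) = 183/7.

183/7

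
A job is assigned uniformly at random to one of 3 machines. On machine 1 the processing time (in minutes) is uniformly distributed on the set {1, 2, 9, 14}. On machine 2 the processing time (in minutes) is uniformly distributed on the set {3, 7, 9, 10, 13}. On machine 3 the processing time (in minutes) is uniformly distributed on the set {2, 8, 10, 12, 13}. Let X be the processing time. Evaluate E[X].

E[X | machine 1] = (1+2+9+14)/4 = 13/2.
E[X | machine 2] = (3+7+9+10+13)/5 = 42/5.
E[X | machine 3] = (2+8+10+12+13)/5 = 9.
By the law of total expectation,
E[X] = (1/3)·(13/2) + (1/3)·(42/5) + (1/3)·(9) = 239/30.

239/30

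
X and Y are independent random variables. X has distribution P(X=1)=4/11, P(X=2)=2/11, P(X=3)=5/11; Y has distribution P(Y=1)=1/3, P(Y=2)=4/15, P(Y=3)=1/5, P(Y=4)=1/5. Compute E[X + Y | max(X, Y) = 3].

P(max(X, Y) = 3) = 26/55.
Summing (X+Y)·P(x,y) over outcomes with max(X, Y) = 3 gives 368/165.
E[X + Y | max(X, Y) = 3] = (368/165) / (26/55) = 184/39.

184/39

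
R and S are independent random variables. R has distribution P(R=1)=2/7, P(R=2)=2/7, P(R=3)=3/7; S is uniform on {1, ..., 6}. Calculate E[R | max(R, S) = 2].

5/3

P(max(R, S) = 2) = 1/7.
Summing R·P(x,y) over outcomes with max(R, S) = 2 gives 5/21.
E[R | max(R, S) = 2] = (5/21) / (1/7) = 5/3.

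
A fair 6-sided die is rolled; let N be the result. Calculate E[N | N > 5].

6

Given N > 5, N is equally likely to be any of {6}.
E[N | N > 5] = (6) / 1 = 6.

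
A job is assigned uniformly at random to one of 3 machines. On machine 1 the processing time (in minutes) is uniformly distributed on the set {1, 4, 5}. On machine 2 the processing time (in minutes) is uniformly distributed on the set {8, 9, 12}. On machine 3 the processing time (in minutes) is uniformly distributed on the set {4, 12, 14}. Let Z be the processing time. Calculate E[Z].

23/3

E[Z | machine 1] = (1+4+5)/3 = 10/3.
E[Z | machine 2] = (8+9+12)/3 = 29/3.
E[Z | machine 3] = (4+12+14)/3 = 10.
By the law of total expectation,
E[Z] = (1/3)·(10/3) + (1/3)·(29/3) + (1/3)·(10) = 23/3.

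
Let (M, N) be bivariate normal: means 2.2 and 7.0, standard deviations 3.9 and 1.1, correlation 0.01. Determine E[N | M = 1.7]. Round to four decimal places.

The regression of N on M has slope ρ·σ_N/σ_M and passes through (μ_M, μ_N).
E[N | M=1.7] = 7.0 + (0.01)·(1.1/3.9)·(1.7 − (2.2)) = 7.0 + (0.0028205)·(-0.5) = 6.9986.

6.9986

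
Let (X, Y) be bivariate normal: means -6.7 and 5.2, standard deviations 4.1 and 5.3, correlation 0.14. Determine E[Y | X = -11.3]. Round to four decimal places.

4.3675

E[Y | X=x] = μ_Y + ρ(σ_Y/σ_X)(x − μ_X) for jointly normal variables.
E[Y | X=-11.3] = 5.2 + (0.14)·(5.3/4.1)·(-11.3 − (-6.7)) = 5.2 + (0.18098)·(-4.6) = 4.3675.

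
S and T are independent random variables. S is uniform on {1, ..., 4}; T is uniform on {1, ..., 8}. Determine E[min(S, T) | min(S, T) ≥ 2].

59/21

P(min(S, T) ≥ 2) = 21/32.
Summing min(S,T)·P(x,y) over outcomes with min(S, T) ≥ 2 gives 59/32.
E[min(S, T) | min(S, T) ≥ 2] = (59/32) / (21/32) = 59/21.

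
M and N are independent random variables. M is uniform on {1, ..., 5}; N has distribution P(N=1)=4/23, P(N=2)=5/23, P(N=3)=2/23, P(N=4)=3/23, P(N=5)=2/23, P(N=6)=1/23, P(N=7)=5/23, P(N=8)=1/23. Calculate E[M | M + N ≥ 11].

31/7

P(M + N ≥ 11) = 14/115.
Summing M·P(x,y) over outcomes with M + N ≥ 11 gives 62/115.
E[M | M + N ≥ 11] = (62/115) / (14/115) = 31/7.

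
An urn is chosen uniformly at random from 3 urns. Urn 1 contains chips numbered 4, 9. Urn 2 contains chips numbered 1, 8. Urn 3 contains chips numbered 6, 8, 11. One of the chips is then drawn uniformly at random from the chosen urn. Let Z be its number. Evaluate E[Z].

58/9

E[Z | urn 1] = (4+9)/2 = 13/2.
E[Z | urn 2] = (1+8)/2 = 9/2.
E[Z | urn 3] = (6+8+11)/3 = 25/3.
By the law of total expectation,
E[Z] = (1/3)·(13/2) + (1/3)·(9/2) + (1/3)·(25/3) = 58/9.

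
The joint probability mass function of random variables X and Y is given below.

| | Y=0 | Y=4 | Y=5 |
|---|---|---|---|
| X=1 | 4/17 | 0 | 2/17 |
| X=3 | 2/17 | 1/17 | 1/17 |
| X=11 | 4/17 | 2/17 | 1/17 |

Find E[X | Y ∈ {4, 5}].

P(Y ∈ {4, 5}) = 7/17.
Σ X·P over the event = 1·(2/17) + 3·(1/17) + 3·(1/17) + 11·(2/17) + 11·(1/17) = 41/17.
E[X | Y ∈ {4, 5}] = (41/17) / (7/17) = 41/7.

41/7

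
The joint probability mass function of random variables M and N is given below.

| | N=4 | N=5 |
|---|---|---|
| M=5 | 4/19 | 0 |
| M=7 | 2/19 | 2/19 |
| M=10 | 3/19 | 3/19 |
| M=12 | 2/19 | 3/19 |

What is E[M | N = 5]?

P(N = 5) = 8/19.
Summing M·P(M=x,N=y) over the conditioning event gives 80/19.
E[M | N = 5] = (80/19) / (8/19) = 10.

10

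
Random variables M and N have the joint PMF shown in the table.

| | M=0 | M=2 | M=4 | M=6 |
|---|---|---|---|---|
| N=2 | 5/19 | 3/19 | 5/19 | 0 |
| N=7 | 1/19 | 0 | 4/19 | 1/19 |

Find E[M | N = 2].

P(N = 2) = 13/19.
Σ M·P over the event = 0·(5/19) + 2·(3/19) + 4·(5/19) = 26/19.
E[M | N = 2] = (26/19) / (13/19) = 2.

2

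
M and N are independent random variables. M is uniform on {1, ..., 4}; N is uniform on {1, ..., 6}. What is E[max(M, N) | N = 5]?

P(N = 5) = 1/6.
Summing max(M,N)·P(x,y) over outcomes with N = 5 gives 5/6.
E[max(M, N) | N = 5] = (5/6) / (1/6) = 5.

5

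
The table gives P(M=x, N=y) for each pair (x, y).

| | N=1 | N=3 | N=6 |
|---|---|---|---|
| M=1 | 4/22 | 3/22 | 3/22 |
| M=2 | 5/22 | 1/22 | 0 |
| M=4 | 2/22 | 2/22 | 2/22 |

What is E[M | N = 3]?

13/6

P(N = 3) = 3/11.
Σ M·P over the event = 1·(3/22) + 2·(1/22) + 4·(2/22) = 13/22.
E[M | N = 3] = (13/22) / (3/11) = 13/6.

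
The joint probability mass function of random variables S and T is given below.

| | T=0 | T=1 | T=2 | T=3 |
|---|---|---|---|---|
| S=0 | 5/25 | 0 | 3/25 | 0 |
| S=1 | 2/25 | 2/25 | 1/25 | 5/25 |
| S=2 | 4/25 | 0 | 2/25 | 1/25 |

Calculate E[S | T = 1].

1

P(T = 1) = 2/25.
Σ S·P over the event = 1·(2/25) = 2/25.
E[S | T = 1] = (2/25) / (2/25) = 1.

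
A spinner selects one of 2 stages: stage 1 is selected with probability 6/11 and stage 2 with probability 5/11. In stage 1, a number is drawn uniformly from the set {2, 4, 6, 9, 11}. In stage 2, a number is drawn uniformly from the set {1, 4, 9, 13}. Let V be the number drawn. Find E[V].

1443/220

E[V | stage 1] = (2+4+6+9+11)/5 = 32/5.
E[V | stage 2] = (1+4+9+13)/4 = 27/4.
E[V] = (6/11)·(32/5) + (5/11)·(27/4) = 1443/220.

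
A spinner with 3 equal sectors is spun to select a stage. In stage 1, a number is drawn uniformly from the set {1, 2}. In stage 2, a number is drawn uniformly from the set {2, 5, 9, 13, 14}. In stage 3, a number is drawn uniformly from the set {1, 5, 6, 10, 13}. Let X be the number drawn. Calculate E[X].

57/10

E[X | stage 1] = (1+2)/2 = 3/2.
E[X | stage 2] = (2+5+9+13+14)/5 = 43/5.
E[X | stage 3] = (1+5+6+10+13)/5 = 7.
By the law of total expectation,
E[X] = (1/3)·(3/2) + (1/3)·(43/5) + (1/3)·(7) = 57/10.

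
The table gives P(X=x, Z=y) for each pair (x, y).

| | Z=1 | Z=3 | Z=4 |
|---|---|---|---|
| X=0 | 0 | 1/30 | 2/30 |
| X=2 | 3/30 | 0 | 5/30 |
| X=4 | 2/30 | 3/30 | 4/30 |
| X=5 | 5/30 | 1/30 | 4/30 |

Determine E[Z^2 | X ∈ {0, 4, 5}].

106/11

P(X ∈ {0, 4, 5}) = 11/15.
Σ Z^2·P over the event = 9·(1/30) + 16·(2/30) + 1·(2/30) + 9·(3/30) + 16·(4/30) + 1·(5/30) + 9·(1/30) + 16·(4/30) = 106/15.
E[Z^2 | X ∈ {0, 4, 5}] = (106/15) / (11/15) = 106/11.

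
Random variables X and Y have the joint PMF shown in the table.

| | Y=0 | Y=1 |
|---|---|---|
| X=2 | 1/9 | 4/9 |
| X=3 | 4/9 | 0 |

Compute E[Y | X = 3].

P(X = 3) = 4/9.
Σ Y·P over the event = 0·(4/9) = 0.
E[Y | X = 3] = (0) / (4/9) = 0.

0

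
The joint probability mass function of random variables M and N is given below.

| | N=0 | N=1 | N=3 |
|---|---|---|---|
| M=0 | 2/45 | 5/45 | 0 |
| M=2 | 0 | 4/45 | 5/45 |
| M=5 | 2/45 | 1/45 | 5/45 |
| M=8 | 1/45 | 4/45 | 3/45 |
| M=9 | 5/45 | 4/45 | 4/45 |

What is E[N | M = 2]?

P(M = 2) = 1/5.
Σ N·P over the event = 1·(4/45) + 3·(5/45) = 19/45.
E[N | M = 2] = (19/45) / (1/5) = 19/9.

19/9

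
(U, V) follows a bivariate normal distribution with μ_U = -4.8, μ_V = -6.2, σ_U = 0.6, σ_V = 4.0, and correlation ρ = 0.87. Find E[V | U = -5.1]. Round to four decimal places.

-7.9400

For a bivariate normal, E[V | U=x] = μ_V + ρ·(σ_V/σ_U)·(x − μ_U).
E[V | U=-5.1] = -6.2 + (0.87)·(4.0/0.6)·(-5.1 − (-4.8)) = -6.2 + (5.8)·(-0.3) = -7.9400.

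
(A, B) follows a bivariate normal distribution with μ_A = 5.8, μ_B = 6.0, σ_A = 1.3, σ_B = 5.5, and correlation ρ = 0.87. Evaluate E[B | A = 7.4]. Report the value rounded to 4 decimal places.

11.8892

The regression of B on A has slope ρ·σ_B/σ_A and passes through (μ_A, μ_B).
E[B | A=7.4] = 6.0 + (0.87)·(5.5/1.3)·(7.4 − (5.8)) = 6.0 + (3.68077)·(1.6) = 11.8892.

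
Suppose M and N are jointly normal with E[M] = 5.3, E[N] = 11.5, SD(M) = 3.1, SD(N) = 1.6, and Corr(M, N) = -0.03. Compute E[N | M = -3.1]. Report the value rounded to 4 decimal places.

11.6301

The regression of N on M has slope ρ·σ_N/σ_M and passes through (μ_M, μ_N).
E[N | M=-3.1] = 11.5 + (-0.03)·(1.6/3.1)·(-3.1 − (5.3)) = 11.5 + (-0.015484)·(-8.4) = 11.6301.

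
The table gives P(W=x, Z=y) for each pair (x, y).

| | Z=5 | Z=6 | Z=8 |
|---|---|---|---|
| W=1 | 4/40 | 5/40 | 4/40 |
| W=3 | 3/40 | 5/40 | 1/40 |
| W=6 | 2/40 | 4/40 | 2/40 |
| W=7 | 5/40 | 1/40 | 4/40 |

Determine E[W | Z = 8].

47/11

P(Z = 8) = 11/40.
Σ W·P over the event = 1·(4/40) + 3·(1/40) + 6·(2/40) + 7·(4/40) = 47/40.
E[W | Z = 8] = (47/40) / (11/40) = 47/11.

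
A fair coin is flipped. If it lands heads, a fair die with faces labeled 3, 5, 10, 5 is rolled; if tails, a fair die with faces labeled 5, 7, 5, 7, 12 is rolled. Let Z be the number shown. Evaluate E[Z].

259/40

E[Z | heads] = (3+5+10+5)/4 = 23/4.
E[Z | tails] = (5+7+5+7+12)/5 = 36/5.
By the law of total expectation,
E[Z] = (1/2)·(23/4) + (1/2)·(36/5) = 259/40.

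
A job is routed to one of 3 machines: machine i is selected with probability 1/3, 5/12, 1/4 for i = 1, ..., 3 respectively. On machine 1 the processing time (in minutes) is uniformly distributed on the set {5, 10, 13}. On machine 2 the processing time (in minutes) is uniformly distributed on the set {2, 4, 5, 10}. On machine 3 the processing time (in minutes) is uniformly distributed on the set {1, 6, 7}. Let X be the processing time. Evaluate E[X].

E[X | machine 1] = (5+10+13)/3 = 28/3.
E[X | machine 2] = (2+4+5+10)/4 = 21/4.
E[X | machine 3] = (1+6+7)/3 = 14/3.
By the law of total expectation,
E[X] = (1/3)·(28/3) + (5/12)·(21/4) + (1/4)·(14/3) = 931/144.

931/144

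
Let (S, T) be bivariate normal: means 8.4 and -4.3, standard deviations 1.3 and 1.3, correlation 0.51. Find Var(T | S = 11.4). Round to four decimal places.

1.2504

Var(T | S=x) = (1 − ρ²)·σ_T².
Var(T | S=11.4) = (1.3)²·(1 − (0.51)²) = 1.69·0.7399 = 1.2504.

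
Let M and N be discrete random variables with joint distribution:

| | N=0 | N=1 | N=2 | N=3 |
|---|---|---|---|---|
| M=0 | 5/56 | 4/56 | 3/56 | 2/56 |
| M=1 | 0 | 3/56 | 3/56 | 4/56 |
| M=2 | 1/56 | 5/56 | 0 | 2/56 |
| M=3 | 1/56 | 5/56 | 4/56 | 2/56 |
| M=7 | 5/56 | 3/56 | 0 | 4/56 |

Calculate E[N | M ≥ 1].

P(M ≥ 1) = 3/4.
Summing N·P(M=x,N=y) over the conditioning event gives 33/28.
E[N | M ≥ 1] = (33/28) / (3/4) = 11/7.

11/7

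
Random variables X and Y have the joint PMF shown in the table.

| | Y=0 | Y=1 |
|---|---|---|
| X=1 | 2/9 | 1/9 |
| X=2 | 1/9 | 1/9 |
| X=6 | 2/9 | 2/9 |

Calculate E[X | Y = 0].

16/5

P(Y = 0) = 5/9.
Σ X·P over the event = 1·(2/9) + 2·(1/9) + 6·(2/9) = 16/9.
E[X | Y = 0] = (16/9) / (5/9) = 16/5.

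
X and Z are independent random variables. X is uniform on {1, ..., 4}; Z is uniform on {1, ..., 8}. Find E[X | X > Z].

10/3

Outcomes with X > Z: (2,1), (3,1), (3,2), (4,1), (4,2), (4,3), each with probability 1/32.
E[X | X > Z] = (2 + 3 + 3 + 4 + 4 + 4) / 6 = 10/3.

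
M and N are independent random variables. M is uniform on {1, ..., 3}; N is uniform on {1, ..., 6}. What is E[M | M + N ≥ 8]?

8/3

P(M + N ≥ 8) = 1/6.
Summing M·P(x,y) over outcomes with M + N ≥ 8 gives 4/9.
E[M | M + N ≥ 8] = (4/9) / (1/6) = 8/3.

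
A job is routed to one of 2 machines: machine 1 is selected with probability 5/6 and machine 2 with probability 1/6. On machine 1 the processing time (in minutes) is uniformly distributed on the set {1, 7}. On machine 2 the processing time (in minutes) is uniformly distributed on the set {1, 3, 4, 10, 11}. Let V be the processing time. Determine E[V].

E[V | machine 1] = (1+7)/2 = 4.
E[V | machine 2] = (1+3+4+10+11)/5 = 29/5.
E[V] = (5/6)·(4) + (1/6)·(29/5) = 43/10.

43/10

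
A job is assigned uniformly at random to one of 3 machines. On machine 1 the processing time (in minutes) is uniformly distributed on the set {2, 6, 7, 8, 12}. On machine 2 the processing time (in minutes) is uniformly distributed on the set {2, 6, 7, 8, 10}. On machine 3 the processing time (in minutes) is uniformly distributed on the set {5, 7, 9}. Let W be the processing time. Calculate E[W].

E[W | machine 1] = (2+6+7+8+12)/5 = 7.
E[W | machine 2] = (2+6+7+8+10)/5 = 33/5.
E[W | machine 3] = (5+7+9)/3 = 7.
E[W] = (1/3)·(7) + (1/3)·(33/5) + (1/3)·(7) = 103/15.

103/15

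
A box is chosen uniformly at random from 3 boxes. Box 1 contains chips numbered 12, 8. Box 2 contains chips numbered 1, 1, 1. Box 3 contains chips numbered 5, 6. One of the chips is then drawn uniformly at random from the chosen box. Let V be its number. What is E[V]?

11/2

E[V | box 1] = (12+8)/2 = 10.
E[V | box 2] = (1+1+1)/3 = 1.
E[V | box 3] = (5+6)/2 = 11/2.
E[V] = (1/3)·(10) + (1/3)·(1) + (1/3)·(11/2) = 11/2.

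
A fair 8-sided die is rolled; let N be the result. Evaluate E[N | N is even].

Given N is even, N is equally likely to be any of {2, 4, 6, 8}.
E[N | N is even] = (2 + 4 + 6 + 8) / 4 = 5.

5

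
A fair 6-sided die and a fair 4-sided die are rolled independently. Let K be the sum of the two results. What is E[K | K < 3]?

2

P(K < 3) = 1/24.
Σ over the event: 2·1/24 = 1/12.
E[K | K < 3] = (1/12) / (1/24) = 2.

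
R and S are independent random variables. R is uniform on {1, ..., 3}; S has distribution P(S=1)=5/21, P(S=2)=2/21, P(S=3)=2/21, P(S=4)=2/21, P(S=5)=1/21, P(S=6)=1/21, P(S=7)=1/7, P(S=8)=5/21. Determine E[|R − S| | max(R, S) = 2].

P(max(R, S) = 2) = 1/7.
Summing |R−S|·P(x,y) over outcomes with max(R, S) = 2 gives 1/9.
E[|R − S| | max(R, S) = 2] = (1/9) / (1/7) = 7/9.

7/9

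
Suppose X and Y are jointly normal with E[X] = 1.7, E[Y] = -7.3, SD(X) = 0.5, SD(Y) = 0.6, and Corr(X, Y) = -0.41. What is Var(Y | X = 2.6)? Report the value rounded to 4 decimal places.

0.2995

Var(Y | X=x) = (1 − ρ²)·σ_Y².
Var(Y | X=2.6) = (0.6)²·(1 − (-0.41)²) = 0.36·0.8319 = 0.2995.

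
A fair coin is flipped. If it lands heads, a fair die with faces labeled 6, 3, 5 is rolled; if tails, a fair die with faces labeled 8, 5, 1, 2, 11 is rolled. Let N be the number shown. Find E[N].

151/30

E[N | heads] = (6+3+5)/3 = 14/3.
E[N | tails] = (8+5+1+2+11)/5 = 27/5.
E[N] = (1/2)·(14/3) + (1/2)·(27/5) = 151/30.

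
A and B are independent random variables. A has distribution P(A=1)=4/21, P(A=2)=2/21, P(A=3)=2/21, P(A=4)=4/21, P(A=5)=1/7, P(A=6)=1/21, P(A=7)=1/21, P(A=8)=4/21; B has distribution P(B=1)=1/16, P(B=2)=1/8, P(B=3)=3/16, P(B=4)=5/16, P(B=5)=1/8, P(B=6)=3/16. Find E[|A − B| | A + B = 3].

P(A + B = 3) = 5/168.
Summing |A−B|·P(x,y) over outcomes with A + B = 3 gives 5/168.
E[|A − B| | A + B = 3] = (5/168) / (5/168) = 1.

1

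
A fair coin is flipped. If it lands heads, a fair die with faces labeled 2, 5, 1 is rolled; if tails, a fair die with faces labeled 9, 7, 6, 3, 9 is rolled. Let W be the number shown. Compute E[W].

71/15

E[W | heads] = (2+5+1)/3 = 8/3.
E[W | tails] = (9+7+6+3+9)/5 = 34/5.
E[W] = (1/2)·(8/3) + (1/2)·(34/5) = 71/15.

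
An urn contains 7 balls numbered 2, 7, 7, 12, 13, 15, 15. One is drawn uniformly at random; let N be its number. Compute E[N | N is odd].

57/5

P(N is odd) = 5/7.
Σ over the event: 7·2/7 + 13·1/7 + 15·2/7 = 57/7.
E[N | N is odd] = (57/7) / (5/7) = 57/5.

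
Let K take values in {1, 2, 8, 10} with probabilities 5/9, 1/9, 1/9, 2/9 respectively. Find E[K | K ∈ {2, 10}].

22/3

P(K ∈ {2, 10}) = 1/3.
Σ over the event: 2·1/9 + 10·2/9 = 22/9.
E[K | K ∈ {2, 10}] = (22/9) / (1/3) = 22/3.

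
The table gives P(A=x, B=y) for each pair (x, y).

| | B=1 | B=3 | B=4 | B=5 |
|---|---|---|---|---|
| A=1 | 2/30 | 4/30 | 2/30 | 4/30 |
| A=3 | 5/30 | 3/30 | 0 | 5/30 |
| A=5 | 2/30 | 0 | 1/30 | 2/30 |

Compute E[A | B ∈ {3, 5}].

P(B ∈ {3, 5}) = 3/5.
Σ A·P over the event = 1·(4/30) + 1·(4/30) + 3·(3/30) + 3·(5/30) + 5·(2/30) = 7/5.
E[A | B ∈ {3, 5}] = (7/5) / (3/5) = 7/3.

7/3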